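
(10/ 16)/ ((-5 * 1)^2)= 1/ 40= 0.02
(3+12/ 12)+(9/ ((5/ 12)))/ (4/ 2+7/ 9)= 1472/ 125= 11.78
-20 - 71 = -91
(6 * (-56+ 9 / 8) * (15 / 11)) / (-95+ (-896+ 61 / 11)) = 3951 / 8672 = 0.46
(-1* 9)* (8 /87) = -24 /29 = -0.83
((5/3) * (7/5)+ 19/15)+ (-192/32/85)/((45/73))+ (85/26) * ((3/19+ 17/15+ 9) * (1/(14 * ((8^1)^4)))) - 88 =-145356375271/1719910400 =-84.51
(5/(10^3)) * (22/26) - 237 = -616189/2600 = -237.00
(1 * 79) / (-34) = -79 / 34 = -2.32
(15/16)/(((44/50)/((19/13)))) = 7125/4576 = 1.56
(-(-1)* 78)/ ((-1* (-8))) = 39/ 4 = 9.75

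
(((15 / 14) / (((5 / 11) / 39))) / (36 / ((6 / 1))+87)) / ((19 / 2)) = 429 / 4123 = 0.10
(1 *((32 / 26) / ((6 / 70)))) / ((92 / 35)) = 4900 / 897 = 5.46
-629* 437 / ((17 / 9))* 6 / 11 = -79375.09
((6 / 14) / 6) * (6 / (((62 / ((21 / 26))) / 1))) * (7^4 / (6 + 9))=7203 / 8060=0.89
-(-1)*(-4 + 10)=6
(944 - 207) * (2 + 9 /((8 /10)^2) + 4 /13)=2509485 /208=12064.83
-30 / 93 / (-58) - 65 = -58430 / 899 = -64.99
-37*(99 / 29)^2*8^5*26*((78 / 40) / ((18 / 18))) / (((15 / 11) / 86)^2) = -2849271056473.67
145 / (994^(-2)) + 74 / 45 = 6446934974 / 45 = 143265221.64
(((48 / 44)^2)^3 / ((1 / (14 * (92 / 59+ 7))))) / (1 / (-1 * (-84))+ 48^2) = 1773316177920 / 20228893474163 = 0.09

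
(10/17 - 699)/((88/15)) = -178095/1496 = -119.05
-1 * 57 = -57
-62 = -62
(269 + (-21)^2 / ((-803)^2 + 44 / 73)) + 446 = 1602660448 / 2241481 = 715.00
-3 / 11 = -0.27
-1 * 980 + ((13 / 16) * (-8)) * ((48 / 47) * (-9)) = -920.26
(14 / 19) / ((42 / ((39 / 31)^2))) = 507 / 18259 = 0.03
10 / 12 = 5 / 6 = 0.83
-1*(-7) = 7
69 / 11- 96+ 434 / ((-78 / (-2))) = -33719 / 429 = -78.60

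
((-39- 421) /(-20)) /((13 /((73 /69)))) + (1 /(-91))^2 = 46504 /24843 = 1.87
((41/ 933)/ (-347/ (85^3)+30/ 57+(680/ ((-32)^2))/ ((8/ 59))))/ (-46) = -244942528000/ 1390517221584387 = -0.00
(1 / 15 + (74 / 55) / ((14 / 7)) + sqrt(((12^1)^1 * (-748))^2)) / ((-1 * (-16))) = 740581 / 1320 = 561.05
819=819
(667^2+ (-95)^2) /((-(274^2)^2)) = -226957 /2818202888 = -0.00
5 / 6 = 0.83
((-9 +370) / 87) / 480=361 / 41760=0.01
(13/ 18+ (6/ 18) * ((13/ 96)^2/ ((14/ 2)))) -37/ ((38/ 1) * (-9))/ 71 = 189183629/ 261080064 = 0.72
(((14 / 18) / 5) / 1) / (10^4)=0.00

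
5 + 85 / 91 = 540 / 91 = 5.93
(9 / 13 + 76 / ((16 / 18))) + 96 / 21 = 16519 / 182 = 90.76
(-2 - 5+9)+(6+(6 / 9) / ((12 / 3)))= 49 / 6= 8.17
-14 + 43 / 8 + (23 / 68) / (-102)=-29923 / 3468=-8.63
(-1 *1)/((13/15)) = -15/13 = -1.15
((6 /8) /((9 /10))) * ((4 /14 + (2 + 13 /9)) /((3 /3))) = 1175 /378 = 3.11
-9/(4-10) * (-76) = -114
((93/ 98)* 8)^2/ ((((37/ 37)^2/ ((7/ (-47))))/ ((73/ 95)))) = -10102032/ 1531495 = -6.60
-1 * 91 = -91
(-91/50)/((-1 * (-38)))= -91/1900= -0.05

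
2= 2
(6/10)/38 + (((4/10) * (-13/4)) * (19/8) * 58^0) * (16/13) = -719/190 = -3.78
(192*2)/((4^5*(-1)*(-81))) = 1/216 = 0.00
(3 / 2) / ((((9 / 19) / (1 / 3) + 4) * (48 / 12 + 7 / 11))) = 209 / 3502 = 0.06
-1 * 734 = -734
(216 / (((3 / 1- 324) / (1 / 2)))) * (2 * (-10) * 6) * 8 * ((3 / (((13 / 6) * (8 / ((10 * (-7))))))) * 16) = -87091200 / 1391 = -62610.50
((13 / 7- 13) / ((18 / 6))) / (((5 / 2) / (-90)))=936 / 7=133.71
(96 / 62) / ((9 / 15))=80 / 31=2.58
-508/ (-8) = 127/ 2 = 63.50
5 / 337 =0.01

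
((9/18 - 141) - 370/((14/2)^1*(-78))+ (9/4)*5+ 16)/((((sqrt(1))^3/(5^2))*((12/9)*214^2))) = -3073225/66678976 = -0.05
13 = 13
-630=-630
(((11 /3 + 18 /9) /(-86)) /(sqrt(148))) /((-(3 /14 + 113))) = 0.00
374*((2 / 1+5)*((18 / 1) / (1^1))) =47124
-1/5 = -0.20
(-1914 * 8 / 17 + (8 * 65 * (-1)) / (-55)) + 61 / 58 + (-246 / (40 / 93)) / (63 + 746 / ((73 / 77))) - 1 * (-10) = -5927362484331 / 6728966860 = -880.87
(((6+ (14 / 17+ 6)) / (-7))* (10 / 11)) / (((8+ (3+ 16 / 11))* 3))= -2180 / 48909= -0.04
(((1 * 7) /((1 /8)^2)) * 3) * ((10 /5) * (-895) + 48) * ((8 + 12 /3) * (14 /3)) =-131109888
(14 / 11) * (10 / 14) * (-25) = -250 / 11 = -22.73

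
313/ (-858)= -313/ 858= -0.36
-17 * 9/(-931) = 153/931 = 0.16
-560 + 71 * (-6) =-986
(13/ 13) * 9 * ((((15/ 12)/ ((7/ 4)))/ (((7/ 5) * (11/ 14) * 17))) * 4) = 1800/ 1309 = 1.38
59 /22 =2.68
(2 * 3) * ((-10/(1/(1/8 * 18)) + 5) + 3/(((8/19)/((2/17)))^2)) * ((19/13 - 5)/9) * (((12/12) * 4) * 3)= 1836251/3757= 488.75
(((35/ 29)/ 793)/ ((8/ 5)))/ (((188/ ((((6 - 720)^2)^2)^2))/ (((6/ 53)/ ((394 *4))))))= 277035247258761867961050/ 11285248819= 24548439445335.18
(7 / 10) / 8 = 7 / 80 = 0.09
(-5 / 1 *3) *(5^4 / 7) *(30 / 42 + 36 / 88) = -1621875 / 1078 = -1504.52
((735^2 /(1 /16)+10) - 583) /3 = 2881009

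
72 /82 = 36 /41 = 0.88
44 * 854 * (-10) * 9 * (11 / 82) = -18600120 / 41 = -453661.46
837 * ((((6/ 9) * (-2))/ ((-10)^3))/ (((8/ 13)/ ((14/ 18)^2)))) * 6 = 6.58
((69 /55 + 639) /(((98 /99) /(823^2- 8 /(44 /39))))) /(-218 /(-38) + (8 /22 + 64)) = 3204580927311 /512785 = 6249365.58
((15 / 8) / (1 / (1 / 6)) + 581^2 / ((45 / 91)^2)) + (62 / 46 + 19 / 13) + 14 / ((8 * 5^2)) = 13372950116051 / 9687600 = 1380419.31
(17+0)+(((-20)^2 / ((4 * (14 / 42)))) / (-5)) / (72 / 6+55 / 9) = 2231 / 163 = 13.69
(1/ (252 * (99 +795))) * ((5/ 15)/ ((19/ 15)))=5/ 4280472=0.00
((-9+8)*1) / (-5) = 1 / 5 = 0.20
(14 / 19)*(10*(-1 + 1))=0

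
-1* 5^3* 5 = -625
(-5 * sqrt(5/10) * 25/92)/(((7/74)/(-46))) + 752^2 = 4625 * sqrt(2)/14 + 565504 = 565971.20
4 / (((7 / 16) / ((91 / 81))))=832 / 81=10.27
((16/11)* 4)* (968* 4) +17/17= 22529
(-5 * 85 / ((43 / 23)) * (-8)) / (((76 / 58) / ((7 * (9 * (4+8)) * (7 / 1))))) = 6000598800 / 817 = 7344674.17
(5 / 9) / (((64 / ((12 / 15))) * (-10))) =-1 / 1440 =-0.00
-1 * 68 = -68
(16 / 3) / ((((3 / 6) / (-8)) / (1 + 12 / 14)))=-3328 / 21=-158.48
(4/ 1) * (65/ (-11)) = -260/ 11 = -23.64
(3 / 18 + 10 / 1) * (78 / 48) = 793 / 48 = 16.52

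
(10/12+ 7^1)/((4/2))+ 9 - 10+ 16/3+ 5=53/4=13.25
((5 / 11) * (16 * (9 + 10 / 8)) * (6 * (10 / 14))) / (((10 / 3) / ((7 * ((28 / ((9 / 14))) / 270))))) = 32144 / 297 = 108.23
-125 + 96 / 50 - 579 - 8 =-710.08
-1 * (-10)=10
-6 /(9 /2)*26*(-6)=208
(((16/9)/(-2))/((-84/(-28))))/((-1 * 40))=1/135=0.01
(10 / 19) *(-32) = -320 / 19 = -16.84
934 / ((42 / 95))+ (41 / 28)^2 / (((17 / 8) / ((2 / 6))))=2112.96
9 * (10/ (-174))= -15/ 29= -0.52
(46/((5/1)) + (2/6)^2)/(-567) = -419/25515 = -0.02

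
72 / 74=36 / 37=0.97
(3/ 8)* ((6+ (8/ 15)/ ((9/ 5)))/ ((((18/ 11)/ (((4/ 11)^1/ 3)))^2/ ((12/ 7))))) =340/ 15309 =0.02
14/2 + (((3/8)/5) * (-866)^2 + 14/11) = 6188047/110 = 56254.97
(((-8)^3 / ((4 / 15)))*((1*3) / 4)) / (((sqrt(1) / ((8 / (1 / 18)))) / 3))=-622080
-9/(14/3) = -1.93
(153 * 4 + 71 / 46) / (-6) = -28223 / 276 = -102.26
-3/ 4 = -0.75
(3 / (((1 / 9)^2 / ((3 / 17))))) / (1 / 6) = 257.29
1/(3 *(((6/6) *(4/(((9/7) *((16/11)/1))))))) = 12/77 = 0.16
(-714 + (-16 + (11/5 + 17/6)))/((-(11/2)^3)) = 86996/19965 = 4.36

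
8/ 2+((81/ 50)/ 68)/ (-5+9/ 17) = 60719/ 15200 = 3.99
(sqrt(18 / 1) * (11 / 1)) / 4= 33 * sqrt(2) / 4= 11.67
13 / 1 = 13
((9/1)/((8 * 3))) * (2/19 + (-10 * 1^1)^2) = 2853/76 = 37.54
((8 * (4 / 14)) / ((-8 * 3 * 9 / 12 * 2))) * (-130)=520 / 63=8.25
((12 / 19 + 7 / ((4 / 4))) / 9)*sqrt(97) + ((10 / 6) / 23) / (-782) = -5 / 53958 + 145*sqrt(97) / 171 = 8.35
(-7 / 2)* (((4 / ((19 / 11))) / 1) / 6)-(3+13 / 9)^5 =-1947115591 / 1121931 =-1735.50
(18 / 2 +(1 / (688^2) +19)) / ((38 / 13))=172297229 / 17987072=9.58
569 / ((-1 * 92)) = -6.18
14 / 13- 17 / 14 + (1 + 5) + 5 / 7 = 6.58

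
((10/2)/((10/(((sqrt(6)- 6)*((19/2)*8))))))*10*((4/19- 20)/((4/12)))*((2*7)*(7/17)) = 13265280/17- 2210880*sqrt(6)/17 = 461750.12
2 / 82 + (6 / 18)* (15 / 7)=212 / 287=0.74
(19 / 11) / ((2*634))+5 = 69759 / 13948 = 5.00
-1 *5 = -5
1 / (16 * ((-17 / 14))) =-7 / 136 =-0.05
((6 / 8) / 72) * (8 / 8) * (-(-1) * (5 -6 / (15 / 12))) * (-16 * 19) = -19 / 30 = -0.63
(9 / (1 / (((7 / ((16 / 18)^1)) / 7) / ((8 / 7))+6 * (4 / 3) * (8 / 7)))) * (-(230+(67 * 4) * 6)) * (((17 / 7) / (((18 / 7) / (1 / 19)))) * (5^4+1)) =-22185925463 / 4256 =-5212858.43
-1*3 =-3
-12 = -12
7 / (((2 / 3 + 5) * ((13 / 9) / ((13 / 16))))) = 189 / 272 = 0.69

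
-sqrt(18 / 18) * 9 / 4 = -9 / 4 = -2.25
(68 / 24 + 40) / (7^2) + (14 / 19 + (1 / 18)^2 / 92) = 44707963 / 27751248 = 1.61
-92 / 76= -23 / 19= -1.21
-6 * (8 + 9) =-102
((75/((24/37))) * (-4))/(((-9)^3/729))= 925/2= 462.50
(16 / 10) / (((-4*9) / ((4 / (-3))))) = 8 / 135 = 0.06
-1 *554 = -554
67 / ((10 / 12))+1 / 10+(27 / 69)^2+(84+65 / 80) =1400501 / 8464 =165.47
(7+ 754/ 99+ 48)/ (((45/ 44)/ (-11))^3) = -63894729536/ 820125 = -77908.53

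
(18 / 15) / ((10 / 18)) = 54 / 25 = 2.16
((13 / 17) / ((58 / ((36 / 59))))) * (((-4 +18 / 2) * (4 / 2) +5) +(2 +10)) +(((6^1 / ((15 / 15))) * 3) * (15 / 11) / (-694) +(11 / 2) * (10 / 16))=6429404321 / 1776401264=3.62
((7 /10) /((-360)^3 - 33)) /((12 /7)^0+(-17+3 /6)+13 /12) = 14 /13452489515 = 0.00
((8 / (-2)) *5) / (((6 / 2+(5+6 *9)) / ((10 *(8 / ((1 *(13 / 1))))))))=-800 / 403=-1.99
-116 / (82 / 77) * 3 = -13398 / 41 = -326.78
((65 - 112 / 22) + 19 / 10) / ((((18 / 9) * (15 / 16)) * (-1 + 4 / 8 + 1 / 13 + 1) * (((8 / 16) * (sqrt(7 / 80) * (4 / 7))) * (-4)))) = -353548 * sqrt(35) / 12375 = -169.02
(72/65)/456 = 3/1235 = 0.00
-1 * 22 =-22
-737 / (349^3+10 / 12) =-4422 / 255051299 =-0.00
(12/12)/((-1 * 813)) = -1/813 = -0.00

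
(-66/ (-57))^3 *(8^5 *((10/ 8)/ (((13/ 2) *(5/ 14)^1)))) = 2442395648/ 89167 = 27391.25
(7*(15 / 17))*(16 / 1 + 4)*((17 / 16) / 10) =105 / 8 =13.12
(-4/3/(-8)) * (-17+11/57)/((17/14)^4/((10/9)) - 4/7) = -384160/189981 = -2.02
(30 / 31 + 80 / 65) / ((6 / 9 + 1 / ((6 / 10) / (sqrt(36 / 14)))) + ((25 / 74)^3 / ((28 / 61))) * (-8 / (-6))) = -49959342486755184 / 190757273013354437 + 45828389343219840 * sqrt(14) / 190757273013354437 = 0.64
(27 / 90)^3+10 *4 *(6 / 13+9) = 4920351 / 13000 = 378.49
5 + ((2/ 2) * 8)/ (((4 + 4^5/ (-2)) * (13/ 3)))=8249/ 1651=5.00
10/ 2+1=6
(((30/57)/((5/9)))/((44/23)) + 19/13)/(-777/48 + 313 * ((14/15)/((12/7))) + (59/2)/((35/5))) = 26795160/2169597859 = 0.01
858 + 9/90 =8581/10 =858.10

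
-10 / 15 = -0.67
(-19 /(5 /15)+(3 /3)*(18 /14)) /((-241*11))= 390 /18557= 0.02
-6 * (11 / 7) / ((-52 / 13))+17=271 / 14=19.36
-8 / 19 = -0.42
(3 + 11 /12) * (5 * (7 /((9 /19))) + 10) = 35485 /108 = 328.56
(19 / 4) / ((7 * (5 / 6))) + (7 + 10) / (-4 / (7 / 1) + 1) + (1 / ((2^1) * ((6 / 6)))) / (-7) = 4243 / 105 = 40.41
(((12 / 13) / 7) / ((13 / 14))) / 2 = 12 / 169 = 0.07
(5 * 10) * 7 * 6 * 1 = 2100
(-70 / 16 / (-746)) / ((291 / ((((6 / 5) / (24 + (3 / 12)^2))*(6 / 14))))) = 6 / 13929685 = 0.00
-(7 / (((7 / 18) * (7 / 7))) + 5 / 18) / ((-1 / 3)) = 329 / 6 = 54.83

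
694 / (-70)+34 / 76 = -12591 / 1330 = -9.47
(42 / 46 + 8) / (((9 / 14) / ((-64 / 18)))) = -91840 / 1863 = -49.30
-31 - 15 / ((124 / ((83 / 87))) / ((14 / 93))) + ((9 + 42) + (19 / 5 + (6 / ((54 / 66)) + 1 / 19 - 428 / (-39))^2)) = 18407903092219 / 51007794630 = 360.88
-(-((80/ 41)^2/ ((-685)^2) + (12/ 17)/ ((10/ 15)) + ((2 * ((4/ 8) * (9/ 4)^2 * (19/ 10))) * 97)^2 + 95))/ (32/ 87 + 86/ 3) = 346676493535313492853/ 11561383996057600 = 29985.73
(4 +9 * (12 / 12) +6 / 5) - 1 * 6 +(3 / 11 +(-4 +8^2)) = 3766 / 55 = 68.47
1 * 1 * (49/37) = 49/37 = 1.32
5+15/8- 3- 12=-8.12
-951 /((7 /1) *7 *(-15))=1.29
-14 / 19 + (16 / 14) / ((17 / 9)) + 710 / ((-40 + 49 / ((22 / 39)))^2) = 0.19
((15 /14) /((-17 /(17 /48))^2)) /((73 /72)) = 15 /32704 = 0.00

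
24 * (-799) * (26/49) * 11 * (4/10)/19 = -10968672/4655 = -2356.32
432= 432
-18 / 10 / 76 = -9 / 380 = -0.02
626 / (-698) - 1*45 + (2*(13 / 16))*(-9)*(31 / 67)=-9851471 / 187064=-52.66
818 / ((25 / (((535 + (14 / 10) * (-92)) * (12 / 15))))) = 10632.69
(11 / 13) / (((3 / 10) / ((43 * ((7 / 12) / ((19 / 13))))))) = 48.41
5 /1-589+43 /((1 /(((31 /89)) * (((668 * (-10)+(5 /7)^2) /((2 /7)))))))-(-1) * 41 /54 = -5899647865 /16821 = -350731.10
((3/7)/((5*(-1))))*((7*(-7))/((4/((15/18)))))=0.88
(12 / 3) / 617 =4 / 617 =0.01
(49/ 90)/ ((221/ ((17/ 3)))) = 49/ 3510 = 0.01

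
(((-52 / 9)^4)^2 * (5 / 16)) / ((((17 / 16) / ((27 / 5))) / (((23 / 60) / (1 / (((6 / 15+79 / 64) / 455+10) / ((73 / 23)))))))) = 12377030195650774784 / 5193706462875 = 2383082.35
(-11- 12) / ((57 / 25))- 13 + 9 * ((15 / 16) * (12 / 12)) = -13361 / 912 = -14.65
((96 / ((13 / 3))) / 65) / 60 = 0.01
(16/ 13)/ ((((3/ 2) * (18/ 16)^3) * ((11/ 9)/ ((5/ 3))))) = 81920/ 104247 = 0.79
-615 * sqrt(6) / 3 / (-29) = 205 * sqrt(6) / 29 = 17.32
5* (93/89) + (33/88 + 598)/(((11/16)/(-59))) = -50267959/979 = -51346.23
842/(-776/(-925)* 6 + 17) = 778850/20381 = 38.21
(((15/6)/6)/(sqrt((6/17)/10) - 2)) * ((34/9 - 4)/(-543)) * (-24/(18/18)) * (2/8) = 0.00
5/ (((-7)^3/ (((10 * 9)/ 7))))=-450/ 2401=-0.19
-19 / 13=-1.46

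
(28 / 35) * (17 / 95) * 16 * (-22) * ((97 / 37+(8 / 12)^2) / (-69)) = 24438656 / 10914075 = 2.24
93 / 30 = 31 / 10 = 3.10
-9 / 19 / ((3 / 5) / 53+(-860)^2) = -2385 / 3723886057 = -0.00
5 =5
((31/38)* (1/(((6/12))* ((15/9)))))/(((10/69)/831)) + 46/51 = 272002577/48450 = 5614.09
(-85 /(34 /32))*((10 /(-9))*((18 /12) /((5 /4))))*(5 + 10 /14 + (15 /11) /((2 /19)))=460000 /231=1991.34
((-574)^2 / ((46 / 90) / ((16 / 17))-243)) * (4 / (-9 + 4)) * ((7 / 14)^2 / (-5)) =-47444544 / 872845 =-54.36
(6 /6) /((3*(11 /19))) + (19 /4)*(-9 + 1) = -1235 /33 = -37.42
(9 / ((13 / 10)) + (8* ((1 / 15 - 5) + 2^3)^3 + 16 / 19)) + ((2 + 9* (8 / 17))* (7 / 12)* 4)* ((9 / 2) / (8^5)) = 110748777741041 / 464375808000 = 238.49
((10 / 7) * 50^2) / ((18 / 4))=50000 / 63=793.65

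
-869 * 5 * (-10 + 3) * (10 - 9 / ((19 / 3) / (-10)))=13990900 / 19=736363.16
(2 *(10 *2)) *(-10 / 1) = -400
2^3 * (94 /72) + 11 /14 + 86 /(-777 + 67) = 496907 /44730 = 11.11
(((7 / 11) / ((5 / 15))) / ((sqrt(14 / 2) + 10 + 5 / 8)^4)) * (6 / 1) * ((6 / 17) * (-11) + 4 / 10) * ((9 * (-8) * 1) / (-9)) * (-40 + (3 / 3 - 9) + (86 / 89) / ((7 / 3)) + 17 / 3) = 109157175057832214528 / 58510027921224517605 - 373172119904714752 * sqrt(7) / 688353269661464913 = 0.43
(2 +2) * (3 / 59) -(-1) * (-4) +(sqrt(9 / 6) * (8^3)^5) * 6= 258551275613578.38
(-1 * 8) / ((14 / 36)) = -144 / 7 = -20.57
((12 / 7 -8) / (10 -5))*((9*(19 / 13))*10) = -15048 / 91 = -165.36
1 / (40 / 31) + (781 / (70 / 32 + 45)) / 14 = 82751 / 42280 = 1.96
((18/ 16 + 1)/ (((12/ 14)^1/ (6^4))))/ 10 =3213/ 10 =321.30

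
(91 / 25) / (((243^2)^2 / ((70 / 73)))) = 1274 / 1272676306365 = 0.00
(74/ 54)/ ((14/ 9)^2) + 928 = 181999/ 196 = 928.57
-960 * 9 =-8640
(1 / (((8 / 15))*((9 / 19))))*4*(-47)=-4465 / 6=-744.17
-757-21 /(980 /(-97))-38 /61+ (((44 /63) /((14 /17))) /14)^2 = -8783972338903 /11626074180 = -755.54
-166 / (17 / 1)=-166 / 17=-9.76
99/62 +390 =24279/62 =391.60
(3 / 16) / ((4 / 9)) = 27 / 64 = 0.42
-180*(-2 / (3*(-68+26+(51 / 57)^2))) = -43320 / 14873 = -2.91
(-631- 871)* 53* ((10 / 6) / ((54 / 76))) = -15125140 / 81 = -186730.12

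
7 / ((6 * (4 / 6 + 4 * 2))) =7 / 52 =0.13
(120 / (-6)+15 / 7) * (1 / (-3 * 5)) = 25 / 21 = 1.19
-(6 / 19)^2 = -0.10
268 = 268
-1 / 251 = -0.00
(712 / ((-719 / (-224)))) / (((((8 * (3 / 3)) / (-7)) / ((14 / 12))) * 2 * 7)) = -16.17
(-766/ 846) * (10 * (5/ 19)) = -19150/ 8037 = -2.38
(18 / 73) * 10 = 180 / 73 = 2.47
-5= -5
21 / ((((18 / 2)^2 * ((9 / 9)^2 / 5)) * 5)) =7 / 27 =0.26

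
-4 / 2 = -2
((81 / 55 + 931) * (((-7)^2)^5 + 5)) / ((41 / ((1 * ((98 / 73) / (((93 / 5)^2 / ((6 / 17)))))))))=4732428453037040 / 537863051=8798575.11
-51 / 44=-1.16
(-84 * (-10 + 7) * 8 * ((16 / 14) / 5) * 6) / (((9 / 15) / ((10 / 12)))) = 3840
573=573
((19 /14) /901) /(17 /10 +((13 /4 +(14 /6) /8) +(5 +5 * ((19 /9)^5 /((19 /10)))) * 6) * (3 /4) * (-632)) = -1246590 /272887787604607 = -0.00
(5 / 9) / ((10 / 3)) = 1 / 6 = 0.17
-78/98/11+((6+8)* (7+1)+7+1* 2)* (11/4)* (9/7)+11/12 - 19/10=3450401/8085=426.77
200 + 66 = 266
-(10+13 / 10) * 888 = -50172 / 5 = -10034.40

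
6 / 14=3 / 7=0.43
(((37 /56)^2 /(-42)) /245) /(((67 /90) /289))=-1186923 /72068416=-0.02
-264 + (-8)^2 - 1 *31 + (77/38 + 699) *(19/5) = 24329/10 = 2432.90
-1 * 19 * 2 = -38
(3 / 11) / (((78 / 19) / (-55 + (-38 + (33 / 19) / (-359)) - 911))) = -6848317 / 102674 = -66.70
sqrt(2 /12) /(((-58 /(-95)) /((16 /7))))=1.53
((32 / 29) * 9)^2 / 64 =1296 / 841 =1.54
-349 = -349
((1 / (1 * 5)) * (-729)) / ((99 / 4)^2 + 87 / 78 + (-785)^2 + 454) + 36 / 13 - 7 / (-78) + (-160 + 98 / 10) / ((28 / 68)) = -6040899695309 / 16691594010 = -361.91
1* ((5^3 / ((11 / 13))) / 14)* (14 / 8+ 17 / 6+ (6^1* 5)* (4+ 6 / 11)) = 30233125 / 20328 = 1487.27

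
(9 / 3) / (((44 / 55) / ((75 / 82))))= 1125 / 328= 3.43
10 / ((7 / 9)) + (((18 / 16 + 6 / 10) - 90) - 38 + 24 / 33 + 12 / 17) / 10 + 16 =8572881 / 523600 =16.37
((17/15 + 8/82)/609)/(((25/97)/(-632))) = -46407128/9363375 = -4.96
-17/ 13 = -1.31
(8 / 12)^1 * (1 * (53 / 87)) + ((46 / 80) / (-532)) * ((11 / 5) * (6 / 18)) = 11256389 / 27770400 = 0.41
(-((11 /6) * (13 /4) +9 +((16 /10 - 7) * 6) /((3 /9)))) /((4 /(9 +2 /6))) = 69083 /360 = 191.90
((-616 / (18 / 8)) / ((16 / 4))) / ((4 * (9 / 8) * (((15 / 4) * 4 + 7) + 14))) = -308 / 729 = -0.42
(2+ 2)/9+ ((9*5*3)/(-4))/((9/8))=-29.56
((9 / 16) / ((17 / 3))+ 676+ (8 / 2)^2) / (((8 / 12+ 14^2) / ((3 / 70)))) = 242037 / 1604800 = 0.15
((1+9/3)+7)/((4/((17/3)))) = 187/12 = 15.58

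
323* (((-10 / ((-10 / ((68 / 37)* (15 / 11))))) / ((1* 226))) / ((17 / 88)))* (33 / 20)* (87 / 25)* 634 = 67497.24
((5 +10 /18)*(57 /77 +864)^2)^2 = 17258287736393.89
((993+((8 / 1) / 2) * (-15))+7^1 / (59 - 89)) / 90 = 27983 / 2700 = 10.36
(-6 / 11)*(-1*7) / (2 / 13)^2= 3549 / 22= 161.32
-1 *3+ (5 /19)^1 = -52 /19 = -2.74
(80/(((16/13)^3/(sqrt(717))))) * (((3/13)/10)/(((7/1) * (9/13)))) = 2197 * sqrt(717)/10752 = 5.47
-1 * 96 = -96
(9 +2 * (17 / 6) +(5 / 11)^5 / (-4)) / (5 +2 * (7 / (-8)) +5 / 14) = 198349207 / 48798453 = 4.06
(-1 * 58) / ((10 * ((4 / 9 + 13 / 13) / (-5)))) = 261 / 13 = 20.08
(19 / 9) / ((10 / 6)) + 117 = 1774 / 15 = 118.27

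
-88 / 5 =-17.60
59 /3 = 19.67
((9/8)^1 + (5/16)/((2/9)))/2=81/64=1.27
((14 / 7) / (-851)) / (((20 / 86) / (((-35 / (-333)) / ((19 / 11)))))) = -3311 / 5384277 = -0.00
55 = 55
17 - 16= 1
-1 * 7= -7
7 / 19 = 0.37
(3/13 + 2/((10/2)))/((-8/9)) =-369/520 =-0.71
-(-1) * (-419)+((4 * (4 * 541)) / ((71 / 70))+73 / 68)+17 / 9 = 352745375 / 43452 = 8118.05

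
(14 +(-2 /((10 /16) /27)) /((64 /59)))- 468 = -10673 /20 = -533.65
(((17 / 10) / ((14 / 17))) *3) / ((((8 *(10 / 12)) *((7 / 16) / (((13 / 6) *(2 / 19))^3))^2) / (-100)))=-89276659264 / 1307075711823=-0.07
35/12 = 2.92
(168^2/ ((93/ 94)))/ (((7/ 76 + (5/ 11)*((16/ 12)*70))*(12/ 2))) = 52808448/ 472223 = 111.83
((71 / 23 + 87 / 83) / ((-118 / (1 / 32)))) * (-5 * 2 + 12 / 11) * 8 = 193403 / 2477882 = 0.08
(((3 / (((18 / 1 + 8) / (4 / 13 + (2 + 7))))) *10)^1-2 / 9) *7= 111979 / 1521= 73.62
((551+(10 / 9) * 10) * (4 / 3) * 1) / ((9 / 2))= 40472 / 243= 166.55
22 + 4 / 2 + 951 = 975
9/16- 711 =-11367/16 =-710.44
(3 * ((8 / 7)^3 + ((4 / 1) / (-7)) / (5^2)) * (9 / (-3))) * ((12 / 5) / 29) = -1361232 / 1243375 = -1.09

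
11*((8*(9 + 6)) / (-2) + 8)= -572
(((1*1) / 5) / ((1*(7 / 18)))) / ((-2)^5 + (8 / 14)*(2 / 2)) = -9 / 550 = -0.02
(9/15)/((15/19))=0.76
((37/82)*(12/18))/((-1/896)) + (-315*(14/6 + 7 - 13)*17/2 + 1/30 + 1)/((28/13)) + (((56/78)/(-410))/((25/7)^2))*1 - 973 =231980253521/69956250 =3316.08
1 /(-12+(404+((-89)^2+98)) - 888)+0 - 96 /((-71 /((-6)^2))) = 25999559 /534133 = 48.68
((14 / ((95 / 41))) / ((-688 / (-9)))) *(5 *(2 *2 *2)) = 2583 / 817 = 3.16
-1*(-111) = 111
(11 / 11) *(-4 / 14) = -2 / 7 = -0.29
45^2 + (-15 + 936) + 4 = 2950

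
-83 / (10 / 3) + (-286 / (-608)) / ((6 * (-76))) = -17259403 / 693120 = -24.90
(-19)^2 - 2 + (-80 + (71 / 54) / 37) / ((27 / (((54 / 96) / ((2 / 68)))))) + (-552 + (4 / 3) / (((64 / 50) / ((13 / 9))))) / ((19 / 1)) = 249077851 / 911088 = 273.39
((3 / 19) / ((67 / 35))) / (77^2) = 15 / 1078231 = 0.00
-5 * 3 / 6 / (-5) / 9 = 1 / 18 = 0.06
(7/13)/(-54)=-7/702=-0.01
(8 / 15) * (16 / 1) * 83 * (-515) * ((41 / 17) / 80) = -2804072 / 255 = -10996.36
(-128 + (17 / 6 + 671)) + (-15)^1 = 3185 / 6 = 530.83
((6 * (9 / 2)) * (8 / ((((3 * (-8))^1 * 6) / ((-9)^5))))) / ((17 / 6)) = 531441 / 17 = 31261.24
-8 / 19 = -0.42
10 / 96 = 5 / 48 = 0.10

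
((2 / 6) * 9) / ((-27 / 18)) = -2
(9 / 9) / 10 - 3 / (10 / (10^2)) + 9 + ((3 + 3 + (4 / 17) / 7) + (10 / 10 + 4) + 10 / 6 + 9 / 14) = -1927 / 255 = -7.56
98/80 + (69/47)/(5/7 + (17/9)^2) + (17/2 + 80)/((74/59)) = 72.13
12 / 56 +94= 1319 / 14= 94.21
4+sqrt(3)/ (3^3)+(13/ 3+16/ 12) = sqrt(3)/ 27+29/ 3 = 9.73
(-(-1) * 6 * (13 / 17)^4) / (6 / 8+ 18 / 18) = 685464 / 584647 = 1.17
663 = 663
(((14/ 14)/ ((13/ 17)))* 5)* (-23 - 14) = -3145/ 13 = -241.92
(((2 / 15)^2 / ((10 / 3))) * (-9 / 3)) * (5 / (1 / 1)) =-2 / 25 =-0.08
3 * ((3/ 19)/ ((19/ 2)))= 18/ 361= 0.05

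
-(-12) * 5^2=300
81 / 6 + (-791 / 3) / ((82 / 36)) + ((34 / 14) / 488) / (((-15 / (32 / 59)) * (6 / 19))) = -102.26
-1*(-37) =37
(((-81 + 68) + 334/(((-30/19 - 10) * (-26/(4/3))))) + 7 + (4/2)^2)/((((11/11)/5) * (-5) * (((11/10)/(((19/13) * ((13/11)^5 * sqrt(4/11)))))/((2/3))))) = 373015448 * sqrt(11)/1929229929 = 0.64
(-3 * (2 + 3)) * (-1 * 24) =360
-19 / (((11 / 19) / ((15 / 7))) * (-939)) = 1805 / 24101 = 0.07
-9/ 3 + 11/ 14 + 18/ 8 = 1/ 28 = 0.04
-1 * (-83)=83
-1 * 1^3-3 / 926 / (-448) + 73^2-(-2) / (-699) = 1545005963057 / 289978752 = 5328.00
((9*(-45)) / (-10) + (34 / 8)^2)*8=937 / 2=468.50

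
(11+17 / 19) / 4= 2.97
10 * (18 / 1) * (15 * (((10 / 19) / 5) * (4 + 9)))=3694.74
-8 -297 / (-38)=-7 / 38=-0.18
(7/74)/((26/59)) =413/1924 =0.21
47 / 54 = 0.87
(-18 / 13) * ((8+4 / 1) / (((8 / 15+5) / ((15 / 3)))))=-16200 / 1079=-15.01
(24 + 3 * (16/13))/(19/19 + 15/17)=765/52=14.71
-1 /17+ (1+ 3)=67 /17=3.94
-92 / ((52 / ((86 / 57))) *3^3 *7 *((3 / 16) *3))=-31648 / 1260441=-0.03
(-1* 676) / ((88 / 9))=-1521 / 22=-69.14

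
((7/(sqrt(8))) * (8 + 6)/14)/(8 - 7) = 2.47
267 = 267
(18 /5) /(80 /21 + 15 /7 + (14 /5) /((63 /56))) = 1134 /2659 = 0.43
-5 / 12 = -0.42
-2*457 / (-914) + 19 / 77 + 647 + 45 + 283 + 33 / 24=602215 / 616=977.62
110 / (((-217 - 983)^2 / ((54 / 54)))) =11 / 144000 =0.00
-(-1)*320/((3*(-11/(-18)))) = 1920/11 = 174.55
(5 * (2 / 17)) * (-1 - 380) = -3810 / 17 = -224.12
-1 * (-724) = 724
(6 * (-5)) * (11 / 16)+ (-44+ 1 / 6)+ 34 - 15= -1091 / 24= -45.46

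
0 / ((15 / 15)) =0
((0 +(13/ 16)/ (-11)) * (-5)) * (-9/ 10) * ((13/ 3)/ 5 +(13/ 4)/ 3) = -4563/ 7040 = -0.65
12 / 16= 3 / 4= 0.75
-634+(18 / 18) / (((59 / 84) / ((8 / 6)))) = -37294 / 59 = -632.10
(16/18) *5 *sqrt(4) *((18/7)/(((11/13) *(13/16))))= 2560/77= 33.25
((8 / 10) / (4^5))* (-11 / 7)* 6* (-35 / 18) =11 / 768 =0.01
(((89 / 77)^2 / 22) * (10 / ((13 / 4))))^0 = 1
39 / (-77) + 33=2502 / 77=32.49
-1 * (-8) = 8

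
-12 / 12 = -1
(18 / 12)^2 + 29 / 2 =67 / 4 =16.75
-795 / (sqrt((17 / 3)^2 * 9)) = -795 / 17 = -46.76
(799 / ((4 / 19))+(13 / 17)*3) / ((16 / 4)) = 258233 / 272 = 949.39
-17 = -17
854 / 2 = 427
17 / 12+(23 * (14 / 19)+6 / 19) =4259 / 228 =18.68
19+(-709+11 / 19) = -13099 / 19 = -689.42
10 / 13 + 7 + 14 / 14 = 114 / 13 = 8.77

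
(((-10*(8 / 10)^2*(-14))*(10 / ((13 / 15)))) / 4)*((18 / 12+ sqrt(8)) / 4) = 279.68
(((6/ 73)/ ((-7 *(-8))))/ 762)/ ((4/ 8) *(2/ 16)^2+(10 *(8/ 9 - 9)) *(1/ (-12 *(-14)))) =-432/ 106533061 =-0.00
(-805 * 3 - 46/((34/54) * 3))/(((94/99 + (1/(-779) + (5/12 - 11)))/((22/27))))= 10423537256/50528777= 206.29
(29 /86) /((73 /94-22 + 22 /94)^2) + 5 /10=0.50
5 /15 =1 /3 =0.33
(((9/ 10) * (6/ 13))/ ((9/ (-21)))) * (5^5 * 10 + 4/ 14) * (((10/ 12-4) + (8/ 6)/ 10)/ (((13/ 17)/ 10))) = 78094464/ 65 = 1201453.29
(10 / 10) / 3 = 1 / 3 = 0.33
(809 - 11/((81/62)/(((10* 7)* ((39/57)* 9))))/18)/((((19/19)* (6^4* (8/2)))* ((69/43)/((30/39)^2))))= 1004846575/23258377584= 0.04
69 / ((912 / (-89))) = -2047 / 304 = -6.73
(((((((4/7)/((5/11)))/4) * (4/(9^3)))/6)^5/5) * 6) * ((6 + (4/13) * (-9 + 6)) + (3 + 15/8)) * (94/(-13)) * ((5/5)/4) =-696384524/16447772009598620922196875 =-0.00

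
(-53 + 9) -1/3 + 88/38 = -2395/57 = -42.02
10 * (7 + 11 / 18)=76.11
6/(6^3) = 1/36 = 0.03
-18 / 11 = -1.64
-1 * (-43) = 43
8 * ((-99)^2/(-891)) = -88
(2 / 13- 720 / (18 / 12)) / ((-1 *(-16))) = -3119 / 104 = -29.99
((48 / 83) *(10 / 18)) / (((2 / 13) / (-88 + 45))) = -22360 / 249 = -89.80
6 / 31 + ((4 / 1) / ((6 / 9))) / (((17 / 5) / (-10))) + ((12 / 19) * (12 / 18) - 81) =-981599 / 10013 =-98.03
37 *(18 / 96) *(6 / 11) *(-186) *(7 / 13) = -378.99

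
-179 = -179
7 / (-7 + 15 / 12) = -28 / 23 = -1.22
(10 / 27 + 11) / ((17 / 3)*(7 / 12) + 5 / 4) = 307 / 123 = 2.50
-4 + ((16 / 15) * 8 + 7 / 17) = 1261 / 255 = 4.95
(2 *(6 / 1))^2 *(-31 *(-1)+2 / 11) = 49392 / 11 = 4490.18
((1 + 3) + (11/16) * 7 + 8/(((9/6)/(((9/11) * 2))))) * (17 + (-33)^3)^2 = 248936914800/11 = 22630628618.18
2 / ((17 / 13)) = 26 / 17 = 1.53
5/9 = 0.56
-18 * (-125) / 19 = 2250 / 19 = 118.42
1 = 1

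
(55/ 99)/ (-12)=-5/ 108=-0.05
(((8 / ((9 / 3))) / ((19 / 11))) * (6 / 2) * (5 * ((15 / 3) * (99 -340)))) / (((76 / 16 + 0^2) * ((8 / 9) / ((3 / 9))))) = -795300 / 361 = -2203.05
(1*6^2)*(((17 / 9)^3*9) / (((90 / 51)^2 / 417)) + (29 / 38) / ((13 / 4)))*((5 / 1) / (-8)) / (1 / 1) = -48749359781 / 266760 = -182746.14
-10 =-10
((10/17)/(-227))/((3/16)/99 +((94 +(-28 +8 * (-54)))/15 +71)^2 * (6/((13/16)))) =-1716000/10619200664863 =-0.00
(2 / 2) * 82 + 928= 1010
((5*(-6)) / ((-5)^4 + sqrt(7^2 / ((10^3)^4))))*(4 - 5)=30000000 / 625000007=0.05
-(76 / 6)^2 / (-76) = 2.11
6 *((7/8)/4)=21/16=1.31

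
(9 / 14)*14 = 9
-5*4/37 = -20/37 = -0.54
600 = 600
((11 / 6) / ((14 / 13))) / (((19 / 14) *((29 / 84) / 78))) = 156156 / 551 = 283.40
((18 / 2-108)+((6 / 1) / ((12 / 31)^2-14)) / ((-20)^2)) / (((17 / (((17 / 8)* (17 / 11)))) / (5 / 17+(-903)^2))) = -166054211428587 / 10648000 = -15594873.35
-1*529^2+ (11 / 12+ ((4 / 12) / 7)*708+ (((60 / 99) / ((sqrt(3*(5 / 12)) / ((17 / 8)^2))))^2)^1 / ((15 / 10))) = -204761616085 / 731808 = -279802.37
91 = 91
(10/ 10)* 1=1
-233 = -233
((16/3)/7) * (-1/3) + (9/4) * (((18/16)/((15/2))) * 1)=421/5040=0.08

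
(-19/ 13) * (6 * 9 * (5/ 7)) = -5130/ 91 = -56.37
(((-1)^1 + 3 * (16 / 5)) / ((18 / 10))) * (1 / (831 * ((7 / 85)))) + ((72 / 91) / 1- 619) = -420698588 / 680589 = -618.14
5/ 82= 0.06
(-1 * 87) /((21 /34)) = -986 /7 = -140.86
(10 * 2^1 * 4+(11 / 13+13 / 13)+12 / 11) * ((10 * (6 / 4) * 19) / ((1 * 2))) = 1690050 / 143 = 11818.53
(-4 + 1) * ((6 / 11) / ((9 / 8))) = -16 / 11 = -1.45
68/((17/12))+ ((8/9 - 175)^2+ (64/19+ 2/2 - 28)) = 46691794/1539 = 30339.05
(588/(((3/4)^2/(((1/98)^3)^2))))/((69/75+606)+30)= 25/13493560169481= 0.00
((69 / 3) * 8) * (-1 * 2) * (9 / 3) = -1104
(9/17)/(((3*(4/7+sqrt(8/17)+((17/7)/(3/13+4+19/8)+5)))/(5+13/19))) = 44501351076/259965797771 -14985959688*sqrt(34)/4419418562107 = 0.15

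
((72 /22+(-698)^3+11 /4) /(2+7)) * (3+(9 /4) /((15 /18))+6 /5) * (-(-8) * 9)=-1032447619827 /55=-18771774905.95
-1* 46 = -46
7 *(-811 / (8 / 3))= -17031 / 8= -2128.88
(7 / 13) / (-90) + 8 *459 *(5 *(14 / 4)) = 75184193 / 1170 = 64259.99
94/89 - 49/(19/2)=-6936/1691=-4.10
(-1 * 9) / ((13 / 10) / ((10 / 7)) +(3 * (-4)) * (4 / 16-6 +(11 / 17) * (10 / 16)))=-0.14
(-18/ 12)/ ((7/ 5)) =-15/ 14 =-1.07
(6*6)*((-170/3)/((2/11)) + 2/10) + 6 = -11206.80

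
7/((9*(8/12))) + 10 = 67/6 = 11.17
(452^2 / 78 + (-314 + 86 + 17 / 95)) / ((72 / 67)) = 593644321 / 266760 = 2225.39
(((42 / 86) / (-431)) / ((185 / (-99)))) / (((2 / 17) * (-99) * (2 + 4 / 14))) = -0.00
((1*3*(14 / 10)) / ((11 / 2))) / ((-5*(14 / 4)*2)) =-6 / 275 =-0.02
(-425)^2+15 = 180640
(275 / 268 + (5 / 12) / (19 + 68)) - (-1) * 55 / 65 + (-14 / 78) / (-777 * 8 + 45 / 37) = 21805161965 / 11616462546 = 1.88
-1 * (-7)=7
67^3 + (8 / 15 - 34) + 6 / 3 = 4510973 / 15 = 300731.53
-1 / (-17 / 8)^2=-64 / 289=-0.22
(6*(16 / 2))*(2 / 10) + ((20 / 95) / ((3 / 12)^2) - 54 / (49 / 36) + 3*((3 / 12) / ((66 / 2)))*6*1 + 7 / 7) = -2618489 / 102410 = -25.57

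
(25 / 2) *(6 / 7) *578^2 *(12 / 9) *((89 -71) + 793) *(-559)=-15145664731600 / 7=-2163666390228.57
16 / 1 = 16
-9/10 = -0.90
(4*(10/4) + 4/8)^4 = 194481/16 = 12155.06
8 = 8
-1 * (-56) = 56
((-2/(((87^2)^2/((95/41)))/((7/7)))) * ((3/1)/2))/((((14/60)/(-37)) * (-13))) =-35150/23749788699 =-0.00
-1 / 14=-0.07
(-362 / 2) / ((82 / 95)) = -17195 / 82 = -209.70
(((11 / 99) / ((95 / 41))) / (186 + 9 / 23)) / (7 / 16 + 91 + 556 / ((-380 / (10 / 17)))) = 256496 / 90303704415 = 0.00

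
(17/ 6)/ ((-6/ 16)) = -68/ 9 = -7.56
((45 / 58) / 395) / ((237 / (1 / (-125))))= -0.00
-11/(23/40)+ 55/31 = -12375/713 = -17.36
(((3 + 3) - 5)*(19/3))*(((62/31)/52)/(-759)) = -19/59202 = -0.00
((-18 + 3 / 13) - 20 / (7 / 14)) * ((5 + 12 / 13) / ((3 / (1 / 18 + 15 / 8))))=-8037953 / 36504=-220.19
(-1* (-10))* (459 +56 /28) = 4610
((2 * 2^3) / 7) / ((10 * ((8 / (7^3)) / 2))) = 98 / 5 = 19.60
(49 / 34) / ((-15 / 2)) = -49 / 255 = -0.19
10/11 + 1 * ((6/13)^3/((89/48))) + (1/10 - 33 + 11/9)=-5945866393/193577670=-30.72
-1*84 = -84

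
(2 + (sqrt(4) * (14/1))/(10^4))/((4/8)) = 5007/1250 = 4.01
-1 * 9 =-9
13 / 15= 0.87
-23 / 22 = -1.05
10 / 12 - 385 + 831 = 2681 / 6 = 446.83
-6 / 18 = -1 / 3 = -0.33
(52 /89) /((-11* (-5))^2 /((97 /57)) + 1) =2522 /7677229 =0.00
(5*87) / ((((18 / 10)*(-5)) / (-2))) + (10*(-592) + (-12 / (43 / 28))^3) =-1502786458 / 238521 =-6300.44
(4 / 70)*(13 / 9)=26 / 315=0.08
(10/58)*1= 5/29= 0.17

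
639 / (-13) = -639 / 13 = -49.15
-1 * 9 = -9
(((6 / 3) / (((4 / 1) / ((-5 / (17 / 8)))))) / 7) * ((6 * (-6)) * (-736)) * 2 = -1059840 / 119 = -8906.22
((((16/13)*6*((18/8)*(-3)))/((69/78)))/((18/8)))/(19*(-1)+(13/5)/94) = 1.32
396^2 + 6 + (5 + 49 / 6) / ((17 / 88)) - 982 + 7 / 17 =7951337 / 51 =155908.57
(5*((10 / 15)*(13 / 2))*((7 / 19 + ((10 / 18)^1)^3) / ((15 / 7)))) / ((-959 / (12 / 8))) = -48607 / 5692761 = -0.01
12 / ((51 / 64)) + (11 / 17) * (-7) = 179 / 17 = 10.53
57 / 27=19 / 9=2.11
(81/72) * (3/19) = 27/152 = 0.18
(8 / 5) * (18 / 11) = 144 / 55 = 2.62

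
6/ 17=0.35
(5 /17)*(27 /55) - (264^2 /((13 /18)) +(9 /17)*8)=-13800393 /143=-96506.24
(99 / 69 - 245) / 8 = -2801 / 92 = -30.45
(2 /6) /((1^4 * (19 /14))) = 14 /57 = 0.25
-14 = -14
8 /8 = 1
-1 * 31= -31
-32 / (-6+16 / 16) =32 / 5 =6.40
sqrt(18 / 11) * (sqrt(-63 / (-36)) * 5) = 15 * sqrt(154) / 22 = 8.46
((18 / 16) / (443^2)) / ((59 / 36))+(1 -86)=-1968377389 / 23157382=-85.00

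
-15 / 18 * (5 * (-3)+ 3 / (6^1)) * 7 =1015 / 12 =84.58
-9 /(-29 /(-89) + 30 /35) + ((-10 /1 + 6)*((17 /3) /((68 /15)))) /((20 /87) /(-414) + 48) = -4913177319 /637079014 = -7.71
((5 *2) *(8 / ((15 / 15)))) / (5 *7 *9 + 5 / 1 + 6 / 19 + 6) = 38 / 155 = 0.25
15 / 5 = 3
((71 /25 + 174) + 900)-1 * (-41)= 27946 /25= 1117.84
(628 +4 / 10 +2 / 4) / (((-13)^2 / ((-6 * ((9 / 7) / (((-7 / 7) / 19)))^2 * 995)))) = -109786299453 / 8281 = -13257613.75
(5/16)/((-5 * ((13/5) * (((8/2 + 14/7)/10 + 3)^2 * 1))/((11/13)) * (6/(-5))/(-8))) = -6875/657072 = -0.01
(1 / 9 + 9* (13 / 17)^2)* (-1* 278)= -1494.00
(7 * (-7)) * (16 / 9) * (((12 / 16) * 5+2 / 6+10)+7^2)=-148372 / 27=-5495.26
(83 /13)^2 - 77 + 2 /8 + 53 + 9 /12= 3002 /169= 17.76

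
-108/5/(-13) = 1.66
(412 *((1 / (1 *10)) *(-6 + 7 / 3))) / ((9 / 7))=-15862 / 135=-117.50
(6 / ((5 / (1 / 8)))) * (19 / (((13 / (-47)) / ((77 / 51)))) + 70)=-22351 / 4420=-5.06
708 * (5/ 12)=295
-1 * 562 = -562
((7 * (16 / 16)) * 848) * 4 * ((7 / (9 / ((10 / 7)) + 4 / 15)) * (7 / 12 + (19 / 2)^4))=40616145080 / 197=206173325.28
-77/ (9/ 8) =-68.44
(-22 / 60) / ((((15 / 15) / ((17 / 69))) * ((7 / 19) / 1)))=-3553 / 14490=-0.25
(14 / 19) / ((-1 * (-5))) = 14 / 95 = 0.15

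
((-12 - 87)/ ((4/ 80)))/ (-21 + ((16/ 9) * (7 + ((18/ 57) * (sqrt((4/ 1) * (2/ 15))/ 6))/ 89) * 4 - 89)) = 964275840 * sqrt(30)/ 3150047153623 + 103567971261150/ 3150047153623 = 32.88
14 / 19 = 0.74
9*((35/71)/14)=45/142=0.32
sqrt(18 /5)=3 * sqrt(10) /5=1.90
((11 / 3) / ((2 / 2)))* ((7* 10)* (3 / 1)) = 770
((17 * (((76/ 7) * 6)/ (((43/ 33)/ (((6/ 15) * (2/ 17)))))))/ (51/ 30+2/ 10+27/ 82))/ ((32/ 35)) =385605/ 19651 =19.62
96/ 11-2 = 74/ 11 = 6.73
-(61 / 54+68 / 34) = -169 / 54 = -3.13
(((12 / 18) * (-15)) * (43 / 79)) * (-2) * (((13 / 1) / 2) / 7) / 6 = 2795 / 1659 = 1.68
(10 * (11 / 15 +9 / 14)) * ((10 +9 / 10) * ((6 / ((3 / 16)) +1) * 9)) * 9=400962.73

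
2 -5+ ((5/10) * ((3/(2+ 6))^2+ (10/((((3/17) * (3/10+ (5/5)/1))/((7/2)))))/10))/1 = 23455/4992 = 4.70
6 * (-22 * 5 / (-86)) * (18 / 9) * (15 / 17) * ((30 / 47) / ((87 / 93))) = 9207000 / 996353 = 9.24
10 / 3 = 3.33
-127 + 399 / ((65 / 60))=3137 / 13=241.31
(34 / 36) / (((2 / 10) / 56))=2380 / 9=264.44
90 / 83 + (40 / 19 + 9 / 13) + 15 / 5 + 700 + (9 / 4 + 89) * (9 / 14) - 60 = 705.54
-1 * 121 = -121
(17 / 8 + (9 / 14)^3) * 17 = 13940 / 343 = 40.64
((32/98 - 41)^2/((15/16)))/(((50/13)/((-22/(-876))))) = 11.52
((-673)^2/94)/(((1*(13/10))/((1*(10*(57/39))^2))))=81753684500/103259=791734.23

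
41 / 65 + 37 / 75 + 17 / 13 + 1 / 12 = 9809 / 3900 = 2.52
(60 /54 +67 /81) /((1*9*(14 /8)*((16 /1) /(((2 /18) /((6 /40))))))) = 785 /137781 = 0.01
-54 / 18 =-3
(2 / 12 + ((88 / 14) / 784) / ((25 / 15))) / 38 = 3529 / 782040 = 0.00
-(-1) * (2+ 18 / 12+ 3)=13 / 2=6.50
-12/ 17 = -0.71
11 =11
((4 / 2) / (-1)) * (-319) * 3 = 1914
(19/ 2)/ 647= 19/ 1294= 0.01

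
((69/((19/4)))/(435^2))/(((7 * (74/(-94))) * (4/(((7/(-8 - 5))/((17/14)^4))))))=41527696/48145047778425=0.00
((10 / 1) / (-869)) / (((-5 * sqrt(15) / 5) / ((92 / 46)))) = 4 * sqrt(15) / 2607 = 0.01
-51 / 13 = -3.92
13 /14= 0.93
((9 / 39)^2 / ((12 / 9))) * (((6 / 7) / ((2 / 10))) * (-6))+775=915610 / 1183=773.97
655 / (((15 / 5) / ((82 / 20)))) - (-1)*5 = 5401 / 6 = 900.17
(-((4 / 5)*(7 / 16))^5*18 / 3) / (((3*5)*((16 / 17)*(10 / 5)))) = -285719 / 256000000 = -0.00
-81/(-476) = 81/476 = 0.17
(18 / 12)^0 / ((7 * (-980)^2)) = 1 / 6722800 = 0.00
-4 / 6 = -0.67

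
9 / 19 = 0.47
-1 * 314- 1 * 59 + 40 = -333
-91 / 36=-2.53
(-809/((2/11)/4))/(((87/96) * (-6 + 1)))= 569536/145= 3927.83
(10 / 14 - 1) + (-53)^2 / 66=42.27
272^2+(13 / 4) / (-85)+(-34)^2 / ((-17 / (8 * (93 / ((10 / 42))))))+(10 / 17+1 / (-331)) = -916882267 / 6620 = -138501.85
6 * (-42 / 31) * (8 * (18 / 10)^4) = -13226976 / 19375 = -682.68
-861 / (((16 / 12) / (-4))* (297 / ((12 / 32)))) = 287 / 88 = 3.26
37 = 37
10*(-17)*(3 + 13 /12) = -4165 /6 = -694.17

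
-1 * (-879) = 879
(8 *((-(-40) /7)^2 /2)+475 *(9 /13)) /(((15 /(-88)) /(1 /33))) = -468280 /5733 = -81.68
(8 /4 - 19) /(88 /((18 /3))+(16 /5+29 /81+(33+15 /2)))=-13770 /47567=-0.29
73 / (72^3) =73 / 373248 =0.00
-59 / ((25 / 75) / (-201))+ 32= 35609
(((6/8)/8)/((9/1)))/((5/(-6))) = -1/80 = -0.01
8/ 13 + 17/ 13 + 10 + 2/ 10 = 788/ 65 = 12.12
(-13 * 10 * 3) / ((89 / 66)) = -289.21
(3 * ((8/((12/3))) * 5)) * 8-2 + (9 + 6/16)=1979/8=247.38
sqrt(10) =3.16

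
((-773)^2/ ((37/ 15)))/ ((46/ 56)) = 250962180/ 851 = 294902.68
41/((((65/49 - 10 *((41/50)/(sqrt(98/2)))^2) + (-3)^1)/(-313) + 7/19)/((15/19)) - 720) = -0.06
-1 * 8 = -8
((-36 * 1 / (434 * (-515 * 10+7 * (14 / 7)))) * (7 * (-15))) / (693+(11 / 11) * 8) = -45 / 18601736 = -0.00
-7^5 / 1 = -16807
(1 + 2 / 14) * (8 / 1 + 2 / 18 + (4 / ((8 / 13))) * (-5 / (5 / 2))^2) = 2456 / 63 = 38.98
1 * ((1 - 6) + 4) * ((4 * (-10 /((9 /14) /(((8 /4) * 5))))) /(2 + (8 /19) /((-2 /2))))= 10640 /27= 394.07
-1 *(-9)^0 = -1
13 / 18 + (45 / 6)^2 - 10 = 1691 / 36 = 46.97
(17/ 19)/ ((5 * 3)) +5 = 5.06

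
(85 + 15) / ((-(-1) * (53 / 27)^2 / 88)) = 6415200 / 2809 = 2283.80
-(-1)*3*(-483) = -1449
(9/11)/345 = 3/1265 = 0.00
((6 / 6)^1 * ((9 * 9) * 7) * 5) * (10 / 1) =28350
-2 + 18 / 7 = 4 / 7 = 0.57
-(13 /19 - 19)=348 /19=18.32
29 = 29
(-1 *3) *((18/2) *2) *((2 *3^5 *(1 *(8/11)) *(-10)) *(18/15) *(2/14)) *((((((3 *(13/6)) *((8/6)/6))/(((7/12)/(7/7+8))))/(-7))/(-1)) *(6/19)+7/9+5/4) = 7114503456/71687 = 99243.98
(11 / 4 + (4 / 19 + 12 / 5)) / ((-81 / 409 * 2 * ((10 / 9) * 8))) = -277711 / 182400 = -1.52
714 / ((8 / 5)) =1785 / 4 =446.25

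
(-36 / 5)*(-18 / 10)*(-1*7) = -90.72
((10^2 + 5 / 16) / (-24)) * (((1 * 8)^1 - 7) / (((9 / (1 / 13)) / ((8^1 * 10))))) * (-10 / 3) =9.53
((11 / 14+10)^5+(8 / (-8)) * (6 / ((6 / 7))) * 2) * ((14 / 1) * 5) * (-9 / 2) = -3532283829675 / 76832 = -45974123.15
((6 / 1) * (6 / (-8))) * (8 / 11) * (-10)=360 / 11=32.73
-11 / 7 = -1.57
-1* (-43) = 43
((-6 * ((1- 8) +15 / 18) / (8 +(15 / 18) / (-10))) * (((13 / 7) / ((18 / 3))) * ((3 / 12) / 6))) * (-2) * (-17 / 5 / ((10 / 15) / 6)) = 24531 / 6650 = 3.69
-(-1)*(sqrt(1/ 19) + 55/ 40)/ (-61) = -11/ 488 - sqrt(19)/ 1159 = -0.03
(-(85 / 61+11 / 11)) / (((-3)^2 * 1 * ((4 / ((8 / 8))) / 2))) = -73 / 549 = -0.13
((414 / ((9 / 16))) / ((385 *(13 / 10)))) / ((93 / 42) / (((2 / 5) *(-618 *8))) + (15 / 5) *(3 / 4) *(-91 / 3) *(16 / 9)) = -9703424 / 800636551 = -0.01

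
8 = 8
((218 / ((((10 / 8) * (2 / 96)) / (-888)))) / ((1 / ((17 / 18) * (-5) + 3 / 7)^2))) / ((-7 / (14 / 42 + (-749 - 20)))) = -696822267580928 / 46305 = -15048531855.76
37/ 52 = 0.71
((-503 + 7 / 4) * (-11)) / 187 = 2005 / 68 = 29.49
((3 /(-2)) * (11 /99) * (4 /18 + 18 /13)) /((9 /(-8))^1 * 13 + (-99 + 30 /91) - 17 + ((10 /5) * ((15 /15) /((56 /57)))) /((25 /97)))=131600 /60145767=0.00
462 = 462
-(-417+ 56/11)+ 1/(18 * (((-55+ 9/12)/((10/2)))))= 8848933/21483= 411.90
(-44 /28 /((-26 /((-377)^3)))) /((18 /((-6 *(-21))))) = -45339151 /2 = -22669575.50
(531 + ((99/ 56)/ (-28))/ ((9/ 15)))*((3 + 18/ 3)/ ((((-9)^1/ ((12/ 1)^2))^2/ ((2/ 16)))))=7491987/ 49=152897.69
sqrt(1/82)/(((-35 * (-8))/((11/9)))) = 11 * sqrt(82)/206640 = 0.00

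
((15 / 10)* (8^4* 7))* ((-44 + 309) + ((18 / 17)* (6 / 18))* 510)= 19138560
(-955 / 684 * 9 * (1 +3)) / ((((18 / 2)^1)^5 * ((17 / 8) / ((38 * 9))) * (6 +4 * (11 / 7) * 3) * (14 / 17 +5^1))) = -53480 / 56509893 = -0.00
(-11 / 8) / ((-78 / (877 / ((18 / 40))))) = 48235 / 1404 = 34.36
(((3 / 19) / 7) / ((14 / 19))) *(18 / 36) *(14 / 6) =1 / 28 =0.04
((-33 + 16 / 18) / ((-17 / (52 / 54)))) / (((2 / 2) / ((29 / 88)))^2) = 185861 / 940896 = 0.20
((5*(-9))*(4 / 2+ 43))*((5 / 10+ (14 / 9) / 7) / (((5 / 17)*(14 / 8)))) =-19890 / 7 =-2841.43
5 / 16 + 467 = 7477 / 16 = 467.31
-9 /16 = -0.56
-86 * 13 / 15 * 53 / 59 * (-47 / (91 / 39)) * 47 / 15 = 130892086 / 30975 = 4225.73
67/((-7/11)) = -737/7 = -105.29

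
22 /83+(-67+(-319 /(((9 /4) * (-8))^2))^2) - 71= -1191639469 /8713008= -136.77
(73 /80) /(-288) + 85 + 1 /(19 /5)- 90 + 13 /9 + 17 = 1999751 /145920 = 13.70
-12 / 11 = -1.09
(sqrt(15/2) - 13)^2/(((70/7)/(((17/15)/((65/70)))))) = 42007/1950 - 119 * sqrt(30)/75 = 12.85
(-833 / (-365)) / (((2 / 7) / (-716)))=-2087498 / 365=-5719.17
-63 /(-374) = 63 /374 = 0.17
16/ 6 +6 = 26/ 3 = 8.67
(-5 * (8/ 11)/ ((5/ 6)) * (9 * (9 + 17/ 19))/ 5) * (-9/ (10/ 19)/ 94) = 3888/ 275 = 14.14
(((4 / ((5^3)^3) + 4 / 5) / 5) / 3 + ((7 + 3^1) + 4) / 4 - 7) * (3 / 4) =-201953117 / 78125000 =-2.58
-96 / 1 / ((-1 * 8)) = 12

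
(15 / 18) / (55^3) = 0.00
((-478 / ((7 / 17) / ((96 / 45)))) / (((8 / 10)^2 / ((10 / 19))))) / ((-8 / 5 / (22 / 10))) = 1117325 / 399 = 2800.31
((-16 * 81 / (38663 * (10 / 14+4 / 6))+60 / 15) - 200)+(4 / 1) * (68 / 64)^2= -13742378709 / 71758528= -191.51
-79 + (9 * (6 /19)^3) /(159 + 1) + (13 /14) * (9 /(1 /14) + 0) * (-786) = -12626184137 /137180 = -92041.00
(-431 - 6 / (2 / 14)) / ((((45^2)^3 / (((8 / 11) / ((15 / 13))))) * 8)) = -559 / 124556484375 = -0.00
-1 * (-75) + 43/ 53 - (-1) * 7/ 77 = 44251/ 583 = 75.90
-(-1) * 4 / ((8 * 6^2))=1 / 72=0.01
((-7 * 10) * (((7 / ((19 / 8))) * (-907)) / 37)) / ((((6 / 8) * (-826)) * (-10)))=101584 / 124431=0.82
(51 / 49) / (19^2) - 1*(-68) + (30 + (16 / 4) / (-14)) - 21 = 76.72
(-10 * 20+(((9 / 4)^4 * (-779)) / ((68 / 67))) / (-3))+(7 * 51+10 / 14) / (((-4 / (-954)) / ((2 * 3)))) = 63151414829 / 121856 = 518246.25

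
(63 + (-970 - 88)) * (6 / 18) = -995 / 3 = -331.67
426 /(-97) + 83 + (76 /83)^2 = 53088897 /668233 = 79.45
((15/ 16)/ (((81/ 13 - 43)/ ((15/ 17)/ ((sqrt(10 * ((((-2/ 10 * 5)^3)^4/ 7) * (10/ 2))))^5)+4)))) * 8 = -195/ 239 - 5733 * sqrt(14)/ 16252000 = -0.82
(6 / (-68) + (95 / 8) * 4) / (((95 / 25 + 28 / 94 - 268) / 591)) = -111941310 / 1054289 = -106.18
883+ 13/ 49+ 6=43574/ 49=889.27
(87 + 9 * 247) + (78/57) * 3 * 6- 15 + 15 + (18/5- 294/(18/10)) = 619846/285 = 2174.90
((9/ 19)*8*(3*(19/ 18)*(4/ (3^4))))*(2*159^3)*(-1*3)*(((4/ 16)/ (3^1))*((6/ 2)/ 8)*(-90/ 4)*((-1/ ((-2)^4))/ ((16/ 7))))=-140688765/ 512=-274782.74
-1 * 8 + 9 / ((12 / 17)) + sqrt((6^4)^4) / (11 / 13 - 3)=-21834875 / 28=-779816.96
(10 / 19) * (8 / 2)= 40 / 19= 2.11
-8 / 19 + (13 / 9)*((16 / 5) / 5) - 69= -292823 / 4275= -68.50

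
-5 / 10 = -1 / 2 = -0.50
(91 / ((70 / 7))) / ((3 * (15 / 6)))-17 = -1184 / 75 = -15.79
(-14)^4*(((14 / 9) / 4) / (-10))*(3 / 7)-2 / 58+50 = -256781 / 435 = -590.30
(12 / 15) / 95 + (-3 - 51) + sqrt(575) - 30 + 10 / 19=-39646 / 475 + 5 * sqrt(23)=-59.49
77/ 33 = 7/ 3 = 2.33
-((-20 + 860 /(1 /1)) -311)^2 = -279841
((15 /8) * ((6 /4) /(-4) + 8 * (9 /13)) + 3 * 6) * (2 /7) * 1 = 23031 /2912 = 7.91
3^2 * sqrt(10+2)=18 * sqrt(3)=31.18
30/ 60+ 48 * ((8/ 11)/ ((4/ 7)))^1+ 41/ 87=118787/ 1914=62.06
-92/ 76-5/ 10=-65/ 38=-1.71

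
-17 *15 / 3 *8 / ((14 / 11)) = -3740 / 7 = -534.29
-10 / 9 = -1.11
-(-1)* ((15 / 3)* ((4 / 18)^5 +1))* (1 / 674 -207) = -1035.55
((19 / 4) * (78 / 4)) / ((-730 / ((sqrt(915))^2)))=-135603 / 1168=-116.10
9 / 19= 0.47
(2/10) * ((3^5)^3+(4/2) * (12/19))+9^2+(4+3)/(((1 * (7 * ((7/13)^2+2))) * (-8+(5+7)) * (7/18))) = 164127461159/57190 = 2869862.93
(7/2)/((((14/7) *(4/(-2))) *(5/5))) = -7/8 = -0.88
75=75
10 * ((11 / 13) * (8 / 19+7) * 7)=108570 / 247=439.55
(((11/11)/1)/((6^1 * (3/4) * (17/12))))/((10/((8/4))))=8/255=0.03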